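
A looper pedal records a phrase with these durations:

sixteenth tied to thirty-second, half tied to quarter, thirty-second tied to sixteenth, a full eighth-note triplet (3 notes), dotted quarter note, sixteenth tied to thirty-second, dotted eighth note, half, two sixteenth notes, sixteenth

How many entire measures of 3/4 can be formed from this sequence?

3

One bar of 3/4 = 24 thirty-second notes.
Working in thirty-second notes: sixteenth tied to thirty-second (sixteenth + thirty-second) = 3; half tied to quarter (half + quarter) = 24; thirty-second tied to sixteenth (thirty-second + sixteenth) = 3; a full eighth-note triplet (3 notes) (three triplet eighths span one quarter) = 8; dotted quarter note = 12; sixteenth tied to thirty-second (sixteenth + thirty-second) = 3; dotted eighth note = 6; half = 16; sixteenth note = 2; sixteenth note = 2; sixteenth = 2.
Adding: 3 + 24 + 3 + 8 + 12 + 3 + 6 + 16 + 2 + 2 + 2 = 81.
81 ÷ 24 = 3 complete bars with 9 left over.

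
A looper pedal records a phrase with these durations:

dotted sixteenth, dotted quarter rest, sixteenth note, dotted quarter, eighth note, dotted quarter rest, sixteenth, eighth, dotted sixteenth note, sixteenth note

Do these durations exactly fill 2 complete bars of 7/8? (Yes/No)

One bar of 7/8 = 28 thirty-second notes, so 2 bars = 56.
Each duration in thirty-second notes: dotted sixteenth = 3; dotted quarter rest = 12; sixteenth note = 2; dotted quarter = 12; eighth note = 4; dotted quarter rest = 12; sixteenth = 2; eighth = 4; dotted sixteenth note = 3; sixteenth note = 2.
Total: 3 + 12 + 2 + 12 + 4 + 12 + 2 + 4 + 3 + 2 = 56.
56 equals 56, so the answer is Yes.

Yes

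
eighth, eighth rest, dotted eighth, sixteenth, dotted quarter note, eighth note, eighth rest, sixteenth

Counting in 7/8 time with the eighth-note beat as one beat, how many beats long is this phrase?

One eighth-note beat = 2 sixteenth notes.
Working in sixteenth notes: eighth = 2; eighth rest = 2; dotted eighth = 3; sixteenth = 1; dotted quarter note = 6; eighth note = 2; eighth rest = 2; sixteenth = 1.
Adding: 2 + 2 + 3 + 1 + 6 + 2 + 2 + 1 = 19.
19 ÷ 2 = 9.5 beats.

9.5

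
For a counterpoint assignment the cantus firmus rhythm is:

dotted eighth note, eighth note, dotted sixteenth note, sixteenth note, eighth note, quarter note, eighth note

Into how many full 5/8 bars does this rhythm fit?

1

One bar of 5/8 = 20 thirty-second notes.
In thirty-second notes: dotted eighth note = 6; eighth note = 4; dotted sixteenth note = 3; sixteenth note = 2; eighth note = 4; quarter note = 8; eighth note = 4.
Adding: 6 + 4 + 3 + 2 + 4 + 8 + 4 = 31.
31 ÷ 20 = 1 complete bar with 11 left over.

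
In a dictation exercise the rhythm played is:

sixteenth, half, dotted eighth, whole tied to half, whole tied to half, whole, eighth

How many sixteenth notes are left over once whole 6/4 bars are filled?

One bar of 6/4 = 24 sixteenth notes.
Convert each value to sixteenth notes: sixteenth = 1; half = 8; dotted eighth = 3; whole tied to half (whole + half) = 24; whole tied to half (whole + half) = 24; whole = 16; eighth = 2.
Sum: 1 + 8 + 3 + 24 + 24 + 16 + 2 = 78.
78 ÷ 24 = 3 complete bars with 6 sixteenth notes remaining.

6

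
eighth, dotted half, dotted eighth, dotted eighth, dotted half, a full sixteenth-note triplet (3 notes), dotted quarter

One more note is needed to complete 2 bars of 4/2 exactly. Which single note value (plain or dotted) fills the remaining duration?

dotted whole note

2 bars of 4/2 = 64 sixteenth notes.
Express everything in sixteenth notes: eighth = 2; dotted half = 12; dotted eighth = 3; dotted eighth = 3; dotted half = 12; a full sixteenth-note triplet (3 notes) (three triplet sixteenths span one eighth) = 2; dotted quarter = 6.
Sum: 2 + 12 + 3 + 3 + 12 + 2 + 6 = 40.
Remaining: 64 − 40 = 24 sixteenth notes, which is a dotted whole note.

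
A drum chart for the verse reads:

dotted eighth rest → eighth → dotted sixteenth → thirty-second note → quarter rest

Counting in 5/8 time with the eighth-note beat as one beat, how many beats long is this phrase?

5.5

One eighth-note beat = 4 thirty-second notes.
Working in thirty-second notes: dotted eighth rest = 6; eighth = 4; dotted sixteenth = 3; thirty-second note = 1; quarter rest = 8.
Sum: 6 + 4 + 3 + 1 + 8 = 22.
22 ÷ 4 = 5.5 beats.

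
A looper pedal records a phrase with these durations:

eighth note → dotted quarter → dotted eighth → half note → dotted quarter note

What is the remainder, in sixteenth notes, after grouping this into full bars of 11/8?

One bar of 11/8 = 22 sixteenth notes.
Working in sixteenth notes: eighth note = 2; dotted quarter = 6; dotted eighth = 3; half note = 8; dotted quarter note = 6.
Adding: 2 + 6 + 3 + 8 + 6 = 25.
25 ÷ 22 = 1 complete bar with 3 sixteenth notes remaining.

3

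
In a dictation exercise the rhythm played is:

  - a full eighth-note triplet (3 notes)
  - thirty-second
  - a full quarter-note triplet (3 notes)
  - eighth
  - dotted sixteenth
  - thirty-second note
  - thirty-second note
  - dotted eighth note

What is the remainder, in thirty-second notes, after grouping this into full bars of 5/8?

0

One bar of 5/8 = 20 thirty-second notes.
In thirty-second notes: a full eighth-note triplet (3 notes) (three triplet eighths span one quarter) = 8; thirty-second = 1; a full quarter-note triplet (3 notes) (three triplet quarters span one half) = 16; eighth = 4; dotted sixteenth = 3; thirty-second note = 1; thirty-second note = 1; dotted eighth note = 6.
Altogether 8 + 1 + 16 + 4 + 3 + 1 + 1 + 6 = 40.
40 ÷ 20 = 2 complete bars with 0 thirty-second notes remaining.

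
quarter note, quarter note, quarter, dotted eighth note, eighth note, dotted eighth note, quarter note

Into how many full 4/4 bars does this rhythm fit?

One bar of 4/4 = 16 sixteenth notes.
Convert each value to sixteenth notes: quarter note = 4; quarter note = 4; quarter = 4; dotted eighth note = 3; eighth note = 2; dotted eighth note = 3; quarter note = 4.
Sum: 4 + 4 + 4 + 3 + 2 + 3 + 4 = 24.
24 ÷ 16 = 1 complete bar with 8 left over.

1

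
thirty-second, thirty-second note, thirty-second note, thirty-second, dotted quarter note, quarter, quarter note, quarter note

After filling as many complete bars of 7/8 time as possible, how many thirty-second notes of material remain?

One bar of 7/8 = 28 thirty-second notes.
Working in thirty-second notes: thirty-second = 1; thirty-second note = 1; thirty-second note = 1; thirty-second = 1; dotted quarter note = 12; quarter = 8; quarter note = 8; quarter note = 8.
Adding: 1 + 1 + 1 + 1 + 12 + 8 + 8 + 8 = 40.
40 ÷ 28 = 1 complete bar with 12 thirty-second notes remaining.

12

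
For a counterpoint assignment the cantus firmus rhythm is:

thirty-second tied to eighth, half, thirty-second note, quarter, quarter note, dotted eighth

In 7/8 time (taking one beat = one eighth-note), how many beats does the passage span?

11

One eighth-note beat = 4 thirty-second notes.
Each duration in thirty-second notes: thirty-second tied to eighth (thirty-second + eighth) = 5; half = 16; thirty-second note = 1; quarter = 8; quarter note = 8; dotted eighth = 6.
Total: 5 + 16 + 1 + 8 + 8 + 6 = 44.
44 ÷ 4 = 11 beats.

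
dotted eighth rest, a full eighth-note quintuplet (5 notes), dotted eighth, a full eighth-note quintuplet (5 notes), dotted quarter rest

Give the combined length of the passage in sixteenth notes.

28

Each duration in sixteenth notes: dotted eighth rest = 3; a full eighth-note quintuplet (5 notes) (five quintuplet eighths span one half) = 8; dotted eighth = 3; a full eighth-note quintuplet (5 notes) (five quintuplet eighths span one half) = 8; dotted quarter rest = 6.
Total: 3 + 8 + 3 + 8 + 6 = 28 sixteenth notes.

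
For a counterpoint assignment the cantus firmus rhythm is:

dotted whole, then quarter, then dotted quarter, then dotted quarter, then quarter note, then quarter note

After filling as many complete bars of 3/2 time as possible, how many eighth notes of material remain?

0

One bar of 3/2 = 12 eighth notes.
Working in eighth notes: dotted whole = 12; quarter = 2; dotted quarter = 3; dotted quarter = 3; quarter note = 2; quarter note = 2.
Adding: 12 + 2 + 3 + 3 + 2 + 2 = 24.
24 ÷ 12 = 2 complete bars with 0 eighth notes remaining.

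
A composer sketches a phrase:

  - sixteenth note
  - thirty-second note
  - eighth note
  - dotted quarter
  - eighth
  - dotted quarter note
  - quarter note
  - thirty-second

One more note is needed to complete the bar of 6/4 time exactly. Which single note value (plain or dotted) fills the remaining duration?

The bar of 6/4 = 48 thirty-second notes.
Each duration in thirty-second notes: sixteenth note = 2; thirty-second note = 1; eighth note = 4; dotted quarter = 12; eighth = 4; dotted quarter note = 12; quarter note = 8; thirty-second = 1.
Altogether 2 + 1 + 4 + 12 + 4 + 12 + 8 + 1 = 44.
Remaining: 48 − 44 = 4 thirty-second notes, which is a eighth note.

eighth note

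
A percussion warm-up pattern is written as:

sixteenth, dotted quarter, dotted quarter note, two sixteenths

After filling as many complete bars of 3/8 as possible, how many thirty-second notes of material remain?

One bar of 3/8 = 6 sixteenth notes.
Convert each value to sixteenth notes: sixteenth = 1; dotted quarter = 6; dotted quarter note = 6; sixteenth = 1; sixteenth = 1.
Altogether 1 + 6 + 6 + 1 + 1 = 15.
15 ÷ 6 = 2 complete bars with 3 sixteenth notes remaining = 6 thirty-second notes.

6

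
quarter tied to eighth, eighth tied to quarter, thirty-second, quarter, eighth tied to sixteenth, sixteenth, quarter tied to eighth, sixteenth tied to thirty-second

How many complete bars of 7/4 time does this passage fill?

1

One bar of 7/4 = 56 thirty-second notes.
Convert each value to thirty-second notes: quarter tied to eighth (quarter + eighth) = 12; eighth tied to quarter (eighth + quarter) = 12; thirty-second = 1; quarter = 8; eighth tied to sixteenth (eighth + sixteenth) = 6; sixteenth = 2; quarter tied to eighth (quarter + eighth) = 12; sixteenth tied to thirty-second (sixteenth + thirty-second) = 3.
Sum: 12 + 12 + 1 + 8 + 6 + 2 + 12 + 3 = 56.
56 ÷ 56 = 1 complete bar with 0 left over.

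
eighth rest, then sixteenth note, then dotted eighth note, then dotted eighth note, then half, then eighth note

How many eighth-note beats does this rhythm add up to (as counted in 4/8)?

9.5

One eighth-note beat = 2 sixteenth notes.
Convert each value to sixteenth notes: eighth rest = 2; sixteenth note = 1; dotted eighth note = 3; dotted eighth note = 3; half = 8; eighth note = 2.
Total: 2 + 1 + 3 + 3 + 8 + 2 = 19.
19 ÷ 2 = 9.5 beats.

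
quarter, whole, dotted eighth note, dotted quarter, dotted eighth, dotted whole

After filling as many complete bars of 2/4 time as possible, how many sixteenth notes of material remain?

0

One bar of 2/4 = 8 sixteenth notes.
Express everything in sixteenth notes: quarter = 4; whole = 16; dotted eighth note = 3; dotted quarter = 6; dotted eighth = 3; dotted whole = 24.
Sum: 4 + 16 + 3 + 6 + 3 + 24 = 56.
56 ÷ 8 = 7 complete bars with 0 sixteenth notes remaining.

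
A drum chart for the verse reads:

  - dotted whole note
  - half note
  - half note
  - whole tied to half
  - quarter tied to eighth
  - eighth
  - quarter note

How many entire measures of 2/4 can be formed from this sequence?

One bar of 2/4 = 4 eighth notes.
In eighth notes: dotted whole note = 12; half note = 4; half note = 4; whole tied to half (whole + half) = 12; quarter tied to eighth (quarter + eighth) = 3; eighth = 1; quarter note = 2.
Sum: 12 + 4 + 4 + 12 + 3 + 1 + 2 = 38.
38 ÷ 4 = 9 complete bars with 2 left over.

9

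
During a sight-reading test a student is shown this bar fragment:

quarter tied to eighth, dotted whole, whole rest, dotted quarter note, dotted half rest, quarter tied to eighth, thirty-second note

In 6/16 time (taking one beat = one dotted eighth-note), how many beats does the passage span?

One dotted eighth-note beat = 6 thirty-second notes.
In thirty-second notes: quarter tied to eighth (quarter + eighth) = 12; dotted whole = 48; whole rest = 32; dotted quarter note = 12; dotted half rest = 24; quarter tied to eighth (quarter + eighth) = 12; thirty-second note = 1.
Sum: 12 + 48 + 32 + 12 + 24 + 12 + 1 = 141.
141 ÷ 6 = 23.5 beats.

23.5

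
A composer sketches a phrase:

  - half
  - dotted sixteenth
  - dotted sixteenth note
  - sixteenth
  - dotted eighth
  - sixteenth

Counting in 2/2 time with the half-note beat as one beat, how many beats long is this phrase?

One half-note beat = 16 thirty-second notes.
Each duration in thirty-second notes: half = 16; dotted sixteenth = 3; dotted sixteenth note = 3; sixteenth = 2; dotted eighth = 6; sixteenth = 2.
Sum: 16 + 3 + 3 + 2 + 6 + 2 = 32.
32 ÷ 16 = 2 beats.

2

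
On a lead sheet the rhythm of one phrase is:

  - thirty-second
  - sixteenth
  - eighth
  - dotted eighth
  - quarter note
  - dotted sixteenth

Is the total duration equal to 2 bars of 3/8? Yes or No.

Yes

One bar of 3/8 = 12 thirty-second notes, so 2 bars = 24.
In thirty-second notes: thirty-second = 1; sixteenth = 2; eighth = 4; dotted eighth = 6; quarter note = 8; dotted sixteenth = 3.
Total: 1 + 2 + 4 + 6 + 8 + 3 = 24.
24 equals 24, so the answer is Yes.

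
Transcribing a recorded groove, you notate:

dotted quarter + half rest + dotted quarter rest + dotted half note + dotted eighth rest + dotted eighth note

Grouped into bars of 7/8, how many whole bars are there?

2

One bar of 7/8 = 14 sixteenth notes.
In sixteenth notes: dotted quarter = 6; half rest = 8; dotted quarter rest = 6; dotted half note = 12; dotted eighth rest = 3; dotted eighth note = 3.
Sum: 6 + 8 + 6 + 12 + 3 + 3 = 38.
38 ÷ 14 = 2 complete bars with 10 left over.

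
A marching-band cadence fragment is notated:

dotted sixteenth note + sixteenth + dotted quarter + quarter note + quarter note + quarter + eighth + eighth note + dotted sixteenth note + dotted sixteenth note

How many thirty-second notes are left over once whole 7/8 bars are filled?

One bar of 7/8 = 28 thirty-second notes.
Convert each value to thirty-second notes: dotted sixteenth note = 3; sixteenth = 2; dotted quarter = 12; quarter note = 8; quarter note = 8; quarter = 8; eighth = 4; eighth note = 4; dotted sixteenth note = 3; dotted sixteenth note = 3.
Altogether 3 + 2 + 12 + 8 + 8 + 8 + 4 + 4 + 3 + 3 = 55.
55 ÷ 28 = 1 complete bar with 27 thirty-second notes remaining.

27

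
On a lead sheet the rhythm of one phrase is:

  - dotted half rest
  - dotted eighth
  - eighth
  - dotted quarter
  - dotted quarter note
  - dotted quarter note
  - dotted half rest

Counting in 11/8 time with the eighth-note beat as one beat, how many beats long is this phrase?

One eighth-note beat = 2 sixteenth notes.
Each duration in sixteenth notes: dotted half rest = 12; dotted eighth = 3; eighth = 2; dotted quarter = 6; dotted quarter note = 6; dotted quarter note = 6; dotted half rest = 12.
Sum: 12 + 3 + 2 + 6 + 6 + 6 + 12 = 47.
47 ÷ 2 = 23.5 beats.

23.5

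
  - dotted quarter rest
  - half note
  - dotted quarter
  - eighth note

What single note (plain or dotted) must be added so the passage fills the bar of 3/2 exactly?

The bar of 3/2 = 12 eighth notes.
Working in eighth notes: dotted quarter rest = 3; half note = 4; dotted quarter = 3; eighth note = 1.
Sum: 3 + 4 + 3 + 1 = 11.
Remaining: 12 − 11 = 1 eighth note, which is a eighth note.

eighth note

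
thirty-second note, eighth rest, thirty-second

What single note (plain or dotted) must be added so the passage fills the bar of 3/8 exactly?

dotted eighth note

The bar of 3/8 = 12 thirty-second notes.
Each duration in thirty-second notes: thirty-second note = 1; eighth rest = 4; thirty-second = 1.
Altogether 1 + 4 + 1 = 6.
Remaining: 12 − 6 = 6 thirty-second notes, which is a dotted eighth note.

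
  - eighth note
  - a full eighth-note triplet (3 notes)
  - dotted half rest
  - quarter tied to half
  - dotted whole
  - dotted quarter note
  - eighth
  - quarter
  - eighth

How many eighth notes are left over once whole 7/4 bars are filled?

One bar of 7/4 = 14 eighth notes.
In eighth notes: eighth note = 1; a full eighth-note triplet (3 notes) (three triplet eighths span one quarter) = 2; dotted half rest = 6; quarter tied to half (quarter + half) = 6; dotted whole = 12; dotted quarter note = 3; eighth = 1; quarter = 2; eighth = 1.
Altogether 1 + 2 + 6 + 6 + 12 + 3 + 1 + 2 + 1 = 34.
34 ÷ 14 = 2 complete bars with 6 eighth notes remaining.

6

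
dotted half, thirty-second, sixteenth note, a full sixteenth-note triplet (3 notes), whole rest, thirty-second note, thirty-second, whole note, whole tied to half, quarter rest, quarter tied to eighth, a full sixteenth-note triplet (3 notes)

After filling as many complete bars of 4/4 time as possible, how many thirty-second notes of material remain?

One bar of 4/4 = 32 thirty-second notes.
Each duration in thirty-second notes: dotted half = 24; thirty-second = 1; sixteenth note = 2; a full sixteenth-note triplet (3 notes) (three triplet sixteenths span one eighth) = 4; whole rest = 32; thirty-second note = 1; thirty-second = 1; whole note = 32; whole tied to half (whole + half) = 48; quarter rest = 8; quarter tied to eighth (quarter + eighth) = 12; a full sixteenth-note triplet (3 notes) (three triplet sixteenths span one eighth) = 4.
Sum: 24 + 1 + 2 + 4 + 32 + 1 + 1 + 32 + 48 + 8 + 12 + 4 = 169.
169 ÷ 32 = 5 complete bars with 9 thirty-second notes remaining.

9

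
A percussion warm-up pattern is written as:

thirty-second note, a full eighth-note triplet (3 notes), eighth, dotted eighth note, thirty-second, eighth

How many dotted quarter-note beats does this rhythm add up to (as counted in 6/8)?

2

One dotted quarter-note beat = 12 thirty-second notes.
Convert each value to thirty-second notes: thirty-second note = 1; a full eighth-note triplet (3 notes) (three triplet eighths span one quarter) = 8; eighth = 4; dotted eighth note = 6; thirty-second = 1; eighth = 4.
Total: 1 + 8 + 4 + 6 + 1 + 4 = 24.
24 ÷ 12 = 2 beats.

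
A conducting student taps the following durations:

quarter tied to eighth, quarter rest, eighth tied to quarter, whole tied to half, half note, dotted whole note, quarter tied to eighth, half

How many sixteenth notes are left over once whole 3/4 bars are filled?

2

One bar of 3/4 = 6 eighth notes.
Working in eighth notes: quarter tied to eighth (quarter + eighth) = 3; quarter rest = 2; eighth tied to quarter (eighth + quarter) = 3; whole tied to half (whole + half) = 12; half note = 4; dotted whole note = 12; quarter tied to eighth (quarter + eighth) = 3; half = 4.
Altogether 3 + 2 + 3 + 12 + 4 + 12 + 3 + 4 = 43.
43 ÷ 6 = 7 complete bars with 1 eighth note remaining = 2 sixteenth notes.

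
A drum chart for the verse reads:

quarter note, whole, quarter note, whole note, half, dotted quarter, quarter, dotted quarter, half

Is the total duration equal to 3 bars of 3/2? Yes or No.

One bar of 3/2 = 12 eighth notes, so 3 bars = 36.
Working in eighth notes: quarter note = 2; whole = 8; quarter note = 2; whole note = 8; half = 4; dotted quarter = 3; quarter = 2; dotted quarter = 3; half = 4.
Adding: 2 + 8 + 2 + 8 + 4 + 3 + 2 + 3 + 4 = 36.
36 equals 36, so the answer is Yes.

Yes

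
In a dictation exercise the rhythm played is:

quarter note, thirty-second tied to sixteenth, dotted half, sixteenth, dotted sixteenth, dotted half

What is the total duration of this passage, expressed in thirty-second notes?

64

Convert each value to thirty-second notes: quarter note = 8; thirty-second tied to sixteenth (thirty-second + sixteenth) = 3; dotted half = 24; sixteenth = 2; dotted sixteenth = 3; dotted half = 24.
Adding: 8 + 3 + 24 + 2 + 3 + 24 = 64 thirty-second notes.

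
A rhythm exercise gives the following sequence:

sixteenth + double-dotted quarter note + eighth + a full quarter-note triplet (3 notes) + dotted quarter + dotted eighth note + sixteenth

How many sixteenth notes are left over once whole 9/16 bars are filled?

One bar of 9/16 = 9 sixteenth notes.
Working in sixteenth notes: sixteenth = 1; double-dotted quarter note = 7; eighth = 2; a full quarter-note triplet (3 notes) (three triplet quarters span one half) = 8; dotted quarter = 6; dotted eighth note = 3; sixteenth = 1.
Altogether 1 + 7 + 2 + 8 + 6 + 3 + 1 = 28.
28 ÷ 9 = 3 complete bars with 1 sixteenth note remaining.

1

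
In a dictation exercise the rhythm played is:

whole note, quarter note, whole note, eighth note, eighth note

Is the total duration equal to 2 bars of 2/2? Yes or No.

No

One bar of 2/2 = 8 eighth notes, so 2 bars = 16.
Each duration in eighth notes: whole note = 8; quarter note = 2; whole note = 8; eighth note = 1; eighth note = 1.
Sum: 8 + 2 + 8 + 1 + 1 = 20.
20 exceeds 16, so the answer is No.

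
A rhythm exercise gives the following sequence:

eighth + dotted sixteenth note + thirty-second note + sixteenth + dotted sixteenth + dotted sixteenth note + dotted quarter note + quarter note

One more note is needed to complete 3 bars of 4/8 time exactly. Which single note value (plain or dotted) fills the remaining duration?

3 bars of 4/8 = 48 thirty-second notes.
In thirty-second notes: eighth = 4; dotted sixteenth note = 3; thirty-second note = 1; sixteenth = 2; dotted sixteenth = 3; dotted sixteenth note = 3; dotted quarter note = 12; quarter note = 8.
Adding: 4 + 3 + 1 + 2 + 3 + 3 + 12 + 8 = 36.
Remaining: 48 − 36 = 12 thirty-second notes, which is a dotted quarter note.

dotted quarter note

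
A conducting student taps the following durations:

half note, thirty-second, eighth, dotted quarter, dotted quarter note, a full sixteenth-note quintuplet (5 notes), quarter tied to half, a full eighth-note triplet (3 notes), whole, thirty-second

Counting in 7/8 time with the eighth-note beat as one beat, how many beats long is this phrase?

One eighth-note beat = 4 thirty-second notes.
Each duration in thirty-second notes: half note = 16; thirty-second = 1; eighth = 4; dotted quarter = 12; dotted quarter note = 12; a full sixteenth-note quintuplet (5 notes) (five quintuplet sixteenths span one quarter) = 8; quarter tied to half (quarter + half) = 24; a full eighth-note triplet (3 notes) (three triplet eighths span one quarter) = 8; whole = 32; thirty-second = 1.
Sum: 16 + 1 + 4 + 12 + 12 + 8 + 24 + 8 + 32 + 1 = 118.
118 ÷ 4 = 29.5 beats.

29.5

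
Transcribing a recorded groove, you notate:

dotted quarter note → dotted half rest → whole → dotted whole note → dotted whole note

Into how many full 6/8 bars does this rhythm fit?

One bar of 6/8 = 6 eighth notes.
Working in eighth notes: dotted quarter note = 3; dotted half rest = 6; whole = 8; dotted whole note = 12; dotted whole note = 12.
Total: 3 + 6 + 8 + 12 + 12 = 41.
41 ÷ 6 = 6 complete bars with 5 left over.

6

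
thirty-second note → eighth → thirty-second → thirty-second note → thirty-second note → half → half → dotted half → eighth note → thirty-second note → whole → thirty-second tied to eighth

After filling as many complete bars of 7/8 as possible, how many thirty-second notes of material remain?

One bar of 7/8 = 28 thirty-second notes.
Each duration in thirty-second notes: thirty-second note = 1; eighth = 4; thirty-second = 1; thirty-second note = 1; thirty-second note = 1; half = 16; half = 16; dotted half = 24; eighth note = 4; thirty-second note = 1; whole = 32; thirty-second tied to eighth (thirty-second + eighth) = 5.
Sum: 1 + 4 + 1 + 1 + 1 + 16 + 16 + 24 + 4 + 1 + 32 + 5 = 106.
106 ÷ 28 = 3 complete bars with 22 thirty-second notes remaining.

22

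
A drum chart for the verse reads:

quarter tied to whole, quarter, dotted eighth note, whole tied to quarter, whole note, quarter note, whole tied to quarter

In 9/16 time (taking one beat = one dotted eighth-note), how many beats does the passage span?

29

One dotted eighth-note beat = 3 sixteenth notes.
Express everything in sixteenth notes: quarter tied to whole (quarter + whole) = 20; quarter = 4; dotted eighth note = 3; whole tied to quarter (whole + quarter) = 20; whole note = 16; quarter note = 4; whole tied to quarter (whole + quarter) = 20.
Adding: 20 + 4 + 3 + 20 + 16 + 4 + 20 = 87.
87 ÷ 3 = 29 beats.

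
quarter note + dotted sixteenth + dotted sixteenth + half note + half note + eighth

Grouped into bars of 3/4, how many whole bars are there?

2

One bar of 3/4 = 24 thirty-second notes.
Each duration in thirty-second notes: quarter note = 8; dotted sixteenth = 3; dotted sixteenth = 3; half note = 16; half note = 16; eighth = 4.
Total: 8 + 3 + 3 + 16 + 16 + 4 = 50.
50 ÷ 24 = 2 complete bars with 2 left over.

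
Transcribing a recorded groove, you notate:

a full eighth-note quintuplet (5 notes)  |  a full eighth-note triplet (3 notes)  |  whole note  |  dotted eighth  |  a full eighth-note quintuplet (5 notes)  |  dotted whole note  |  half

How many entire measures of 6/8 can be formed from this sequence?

One bar of 6/8 = 12 sixteenth notes.
In sixteenth notes: a full eighth-note quintuplet (5 notes) (five quintuplet eighths span one half) = 8; a full eighth-note triplet (3 notes) (three triplet eighths span one quarter) = 4; whole note = 16; dotted eighth = 3; a full eighth-note quintuplet (5 notes) (five quintuplet eighths span one half) = 8; dotted whole note = 24; half = 8.
Total: 8 + 4 + 16 + 3 + 8 + 24 + 8 = 71.
71 ÷ 12 = 5 complete bars with 11 left over.

5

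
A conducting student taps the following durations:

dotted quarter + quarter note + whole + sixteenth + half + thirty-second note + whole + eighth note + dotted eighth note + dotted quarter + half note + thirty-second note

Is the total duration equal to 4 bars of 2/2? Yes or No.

One bar of 2/2 = 32 thirty-second notes, so 4 bars = 128.
Each duration in thirty-second notes: dotted quarter = 12; quarter note = 8; whole = 32; sixteenth = 2; half = 16; thirty-second note = 1; whole = 32; eighth note = 4; dotted eighth note = 6; dotted quarter = 12; half note = 16; thirty-second note = 1.
Altogether 12 + 8 + 32 + 2 + 16 + 1 + 32 + 4 + 6 + 12 + 16 + 1 = 142.
142 exceeds 128, so the answer is No.

No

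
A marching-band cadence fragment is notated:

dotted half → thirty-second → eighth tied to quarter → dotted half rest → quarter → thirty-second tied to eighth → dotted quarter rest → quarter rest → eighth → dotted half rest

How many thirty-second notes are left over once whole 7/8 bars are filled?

10

One bar of 7/8 = 28 thirty-second notes.
Working in thirty-second notes: dotted half = 24; thirty-second = 1; eighth tied to quarter (eighth + quarter) = 12; dotted half rest = 24; quarter = 8; thirty-second tied to eighth (thirty-second + eighth) = 5; dotted quarter rest = 12; quarter rest = 8; eighth = 4; dotted half rest = 24.
Altogether 24 + 1 + 12 + 24 + 8 + 5 + 12 + 8 + 4 + 24 = 122.
122 ÷ 28 = 4 complete bars with 10 thirty-second notes remaining.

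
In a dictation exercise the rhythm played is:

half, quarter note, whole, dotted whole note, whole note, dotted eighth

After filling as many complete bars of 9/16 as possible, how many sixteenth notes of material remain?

8

One bar of 9/16 = 9 sixteenth notes.
Convert each value to sixteenth notes: half = 8; quarter note = 4; whole = 16; dotted whole note = 24; whole note = 16; dotted eighth = 3.
Total: 8 + 4 + 16 + 24 + 16 + 3 = 71.
71 ÷ 9 = 7 complete bars with 8 sixteenth notes remaining.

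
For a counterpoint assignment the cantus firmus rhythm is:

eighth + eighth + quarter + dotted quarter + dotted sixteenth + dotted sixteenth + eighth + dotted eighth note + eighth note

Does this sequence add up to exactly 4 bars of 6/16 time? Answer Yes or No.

One bar of 6/16 = 12 thirty-second notes, so 4 bars = 48.
Express everything in thirty-second notes: eighth = 4; eighth = 4; quarter = 8; dotted quarter = 12; dotted sixteenth = 3; dotted sixteenth = 3; eighth = 4; dotted eighth note = 6; eighth note = 4.
Adding: 4 + 4 + 8 + 12 + 3 + 3 + 4 + 6 + 4 = 48.
48 equals 48, so the answer is Yes.

Yes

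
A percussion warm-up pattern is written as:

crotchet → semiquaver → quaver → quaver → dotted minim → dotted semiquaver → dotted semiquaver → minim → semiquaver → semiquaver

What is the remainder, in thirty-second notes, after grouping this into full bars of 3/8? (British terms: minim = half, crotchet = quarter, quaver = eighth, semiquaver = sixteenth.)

8

One bar of 3/8 = 12 thirty-second notes.
Working in thirty-second notes: crotchet = 8; semiquaver = 2; quaver = 4; quaver = 4; dotted minim = 24; dotted semiquaver = 3; dotted semiquaver = 3; minim = 16; semiquaver = 2; semiquaver = 2.
Sum: 8 + 2 + 4 + 4 + 24 + 3 + 3 + 16 + 2 + 2 = 68.
68 ÷ 12 = 5 complete bars with 8 thirty-second notes remaining.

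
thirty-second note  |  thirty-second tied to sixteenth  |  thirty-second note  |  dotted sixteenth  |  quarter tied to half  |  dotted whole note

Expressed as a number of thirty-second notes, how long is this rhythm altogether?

80

In thirty-second notes: thirty-second note = 1; thirty-second tied to sixteenth (thirty-second + sixteenth) = 3; thirty-second note = 1; dotted sixteenth = 3; quarter tied to half (quarter + half) = 24; dotted whole note = 48.
Total: 1 + 3 + 1 + 3 + 24 + 48 = 80 thirty-second notes.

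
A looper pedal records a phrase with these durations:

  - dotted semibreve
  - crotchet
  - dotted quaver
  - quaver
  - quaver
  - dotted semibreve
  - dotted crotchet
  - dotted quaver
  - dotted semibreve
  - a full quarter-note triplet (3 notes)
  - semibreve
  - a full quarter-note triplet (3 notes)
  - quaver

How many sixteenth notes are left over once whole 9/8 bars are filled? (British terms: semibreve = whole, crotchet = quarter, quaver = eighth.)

One bar of 9/8 = 18 sixteenth notes.
In sixteenth notes: dotted semibreve = 24; crotchet = 4; dotted quaver = 3; quaver = 2; quaver = 2; dotted semibreve = 24; dotted crotchet = 6; dotted quaver = 3; dotted semibreve = 24; a full quarter-note triplet (3 notes) (three triplet quarters span one half) = 8; semibreve = 16; a full quarter-note triplet (3 notes) (three triplet quarters span one half) = 8; quaver = 2.
Adding: 24 + 4 + 3 + 2 + 2 + 24 + 6 + 3 + 24 + 8 + 16 + 8 + 2 = 126.
126 ÷ 18 = 7 complete bars with 0 sixteenth notes remaining.

0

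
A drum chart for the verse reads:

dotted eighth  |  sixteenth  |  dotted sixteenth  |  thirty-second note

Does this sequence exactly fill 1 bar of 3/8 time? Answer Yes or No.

One bar of 3/8 = 12 thirty-second notes.
Working in thirty-second notes: dotted eighth = 6; sixteenth = 2; dotted sixteenth = 3; thirty-second note = 1.
Total: 6 + 2 + 3 + 1 = 12.
12 equals 12, so the answer is Yes.

Yes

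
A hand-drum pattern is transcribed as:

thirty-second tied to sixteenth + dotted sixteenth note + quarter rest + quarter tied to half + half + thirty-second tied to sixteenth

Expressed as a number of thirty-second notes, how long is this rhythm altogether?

Convert each value to thirty-second notes: thirty-second tied to sixteenth (thirty-second + sixteenth) = 3; dotted sixteenth note = 3; quarter rest = 8; quarter tied to half (quarter + half) = 24; half = 16; thirty-second tied to sixteenth (thirty-second + sixteenth) = 3.
Total: 3 + 3 + 8 + 24 + 16 + 3 = 57 thirty-second notes.

57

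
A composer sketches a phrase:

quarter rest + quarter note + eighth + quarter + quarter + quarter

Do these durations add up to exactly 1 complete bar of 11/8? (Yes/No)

Yes

One bar of 11/8 = 11 eighth notes.
Express everything in eighth notes: quarter rest = 2; quarter note = 2; eighth = 1; quarter = 2; quarter = 2; quarter = 2.
Adding: 2 + 2 + 1 + 2 + 2 + 2 = 11.
11 equals 11, so the answer is Yes.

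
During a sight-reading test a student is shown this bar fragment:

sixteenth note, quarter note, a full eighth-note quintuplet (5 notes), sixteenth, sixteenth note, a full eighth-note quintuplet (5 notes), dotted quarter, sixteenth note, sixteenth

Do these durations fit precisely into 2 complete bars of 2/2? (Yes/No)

One bar of 2/2 = 16 sixteenth notes, so 2 bars = 32.
Each duration in sixteenth notes: sixteenth note = 1; quarter note = 4; a full eighth-note quintuplet (5 notes) (five quintuplet eighths span one half) = 8; sixteenth = 1; sixteenth note = 1; a full eighth-note quintuplet (5 notes) (five quintuplet eighths span one half) = 8; dotted quarter = 6; sixteenth note = 1; sixteenth = 1.
Adding: 1 + 4 + 8 + 1 + 1 + 8 + 6 + 1 + 1 = 31.
31 falls short of 32, so the answer is No.

No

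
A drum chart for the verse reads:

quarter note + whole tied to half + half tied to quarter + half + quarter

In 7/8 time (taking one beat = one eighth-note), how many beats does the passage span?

One eighth-note beat = 2 sixteenth notes.
In sixteenth notes: quarter note = 4; whole tied to half (whole + half) = 24; half tied to quarter (half + quarter) = 12; half = 8; quarter = 4.
Sum: 4 + 24 + 12 + 8 + 4 = 52.
52 ÷ 2 = 26 beats.

26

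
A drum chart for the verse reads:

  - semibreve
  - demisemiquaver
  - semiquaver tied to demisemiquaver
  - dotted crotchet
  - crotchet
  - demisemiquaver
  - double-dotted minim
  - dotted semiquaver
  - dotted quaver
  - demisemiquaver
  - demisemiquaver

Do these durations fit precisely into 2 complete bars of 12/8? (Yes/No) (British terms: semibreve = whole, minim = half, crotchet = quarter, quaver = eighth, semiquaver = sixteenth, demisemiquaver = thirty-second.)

Yes

One bar of 12/8 = 48 thirty-second notes, so 2 bars = 96.
Express everything in thirty-second notes: semibreve = 32; demisemiquaver = 1; semiquaver tied to demisemiquaver (semiquaver + demisemiquaver) = 3; dotted crotchet = 12; crotchet = 8; demisemiquaver = 1; double-dotted minim = 28; dotted semiquaver = 3; dotted quaver = 6; demisemiquaver = 1; demisemiquaver = 1.
Adding: 32 + 1 + 3 + 12 + 8 + 1 + 28 + 3 + 6 + 1 + 1 = 96.
96 equals 96, so the answer is Yes.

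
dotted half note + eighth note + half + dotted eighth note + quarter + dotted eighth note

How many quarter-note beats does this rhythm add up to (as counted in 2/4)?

One quarter-note beat = 4 sixteenth notes.
Express everything in sixteenth notes: dotted half note = 12; eighth note = 2; half = 8; dotted eighth note = 3; quarter = 4; dotted eighth note = 3.
Adding: 12 + 2 + 8 + 3 + 4 + 3 = 32.
32 ÷ 4 = 8 beats.

8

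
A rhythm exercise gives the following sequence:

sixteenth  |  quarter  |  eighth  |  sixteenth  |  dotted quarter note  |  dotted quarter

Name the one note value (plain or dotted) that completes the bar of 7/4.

half note

The bar of 7/4 = 28 sixteenth notes.
Express everything in sixteenth notes: sixteenth = 1; quarter = 4; eighth = 2; sixteenth = 1; dotted quarter note = 6; dotted quarter = 6.
Adding: 1 + 4 + 2 + 1 + 6 + 6 = 20.
Remaining: 28 − 20 = 8 sixteenth notes, which is a half note.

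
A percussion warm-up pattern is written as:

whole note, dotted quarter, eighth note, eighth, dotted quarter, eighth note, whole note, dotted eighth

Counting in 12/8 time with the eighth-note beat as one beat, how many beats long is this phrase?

One eighth-note beat = 2 sixteenth notes.
Express everything in sixteenth notes: whole note = 16; dotted quarter = 6; eighth note = 2; eighth = 2; dotted quarter = 6; eighth note = 2; whole note = 16; dotted eighth = 3.
Sum: 16 + 6 + 2 + 2 + 6 + 2 + 16 + 3 = 53.
53 ÷ 2 = 26.5 beats.

26.5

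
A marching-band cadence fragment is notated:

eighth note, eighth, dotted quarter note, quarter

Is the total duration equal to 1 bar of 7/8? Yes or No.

One bar of 7/8 = 7 eighth notes.
Convert each value to eighth notes: eighth note = 1; eighth = 1; dotted quarter note = 3; quarter = 2.
Total: 1 + 1 + 3 + 2 = 7.
7 equals 7, so the answer is Yes.

Yes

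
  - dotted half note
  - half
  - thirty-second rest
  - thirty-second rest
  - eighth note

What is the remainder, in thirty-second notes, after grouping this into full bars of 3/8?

10

One bar of 3/8 = 12 thirty-second notes.
In thirty-second notes: dotted half note = 24; half = 16; thirty-second rest = 1; thirty-second rest = 1; eighth note = 4.
Total: 24 + 16 + 1 + 1 + 4 = 46.
46 ÷ 12 = 3 complete bars with 10 thirty-second notes remaining.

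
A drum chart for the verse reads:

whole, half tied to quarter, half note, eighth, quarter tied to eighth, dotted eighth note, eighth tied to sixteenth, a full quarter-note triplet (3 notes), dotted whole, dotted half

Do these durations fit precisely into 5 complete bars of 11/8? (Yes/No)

One bar of 11/8 = 22 sixteenth notes, so 5 bars = 110.
Express everything in sixteenth notes: whole = 16; half tied to quarter (half + quarter) = 12; half note = 8; eighth = 2; quarter tied to eighth (quarter + eighth) = 6; dotted eighth note = 3; eighth tied to sixteenth (eighth + sixteenth) = 3; a full quarter-note triplet (3 notes) (three triplet quarters span one half) = 8; dotted whole = 24; dotted half = 12.
Sum: 16 + 12 + 8 + 2 + 6 + 3 + 3 + 8 + 24 + 12 = 94.
94 falls short of 110, so the answer is No.

No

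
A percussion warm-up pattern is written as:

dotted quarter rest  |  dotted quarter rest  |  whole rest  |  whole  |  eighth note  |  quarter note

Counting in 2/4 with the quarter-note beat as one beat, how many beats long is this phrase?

One quarter-note beat = 2 eighth notes.
Express everything in eighth notes: dotted quarter rest = 3; dotted quarter rest = 3; whole rest = 8; whole = 8; eighth note = 1; quarter note = 2.
Altogether 3 + 3 + 8 + 8 + 1 + 2 = 25.
25 ÷ 2 = 12.5 beats.

12.5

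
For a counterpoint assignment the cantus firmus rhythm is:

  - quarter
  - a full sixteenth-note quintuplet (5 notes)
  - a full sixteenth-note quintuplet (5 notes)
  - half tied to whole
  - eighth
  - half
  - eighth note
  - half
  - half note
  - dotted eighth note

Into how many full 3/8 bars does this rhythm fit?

11

One bar of 3/8 = 6 sixteenth notes.
Convert each value to sixteenth notes: quarter = 4; a full sixteenth-note quintuplet (5 notes) (five quintuplet sixteenths span one quarter) = 4; a full sixteenth-note quintuplet (5 notes) (five quintuplet sixteenths span one quarter) = 4; half tied to whole (half + whole) = 24; eighth = 2; half = 8; eighth note = 2; half = 8; half note = 8; dotted eighth note = 3.
Sum: 4 + 4 + 4 + 24 + 2 + 8 + 2 + 8 + 8 + 3 = 67.
67 ÷ 6 = 11 complete bars with 1 left over.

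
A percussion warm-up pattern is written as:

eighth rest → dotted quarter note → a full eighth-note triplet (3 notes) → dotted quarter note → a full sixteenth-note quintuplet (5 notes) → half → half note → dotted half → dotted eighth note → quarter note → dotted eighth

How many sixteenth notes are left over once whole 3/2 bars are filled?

12

One bar of 3/2 = 24 sixteenth notes.
Convert each value to sixteenth notes: eighth rest = 2; dotted quarter note = 6; a full eighth-note triplet (3 notes) (three triplet eighths span one quarter) = 4; dotted quarter note = 6; a full sixteenth-note quintuplet (5 notes) (five quintuplet sixteenths span one quarter) = 4; half = 8; half note = 8; dotted half = 12; dotted eighth note = 3; quarter note = 4; dotted eighth = 3.
Altogether 2 + 6 + 4 + 6 + 4 + 8 + 8 + 12 + 3 + 4 + 3 = 60.
60 ÷ 24 = 2 complete bars with 12 sixteenth notes remaining.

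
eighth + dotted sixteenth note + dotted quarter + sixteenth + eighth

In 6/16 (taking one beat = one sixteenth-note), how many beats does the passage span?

One sixteenth-note beat = 2 thirty-second notes.
In thirty-second notes: eighth = 4; dotted sixteenth note = 3; dotted quarter = 12; sixteenth = 2; eighth = 4.
Adding: 4 + 3 + 12 + 2 + 4 = 25.
25 ÷ 2 = 12.5 beats.

12.5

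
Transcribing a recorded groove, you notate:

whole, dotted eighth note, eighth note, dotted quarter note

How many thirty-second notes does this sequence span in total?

Convert each value to thirty-second notes: whole = 32; dotted eighth note = 6; eighth note = 4; dotted quarter note = 12.
Sum: 32 + 6 + 4 + 12 = 54 thirty-second notes.

54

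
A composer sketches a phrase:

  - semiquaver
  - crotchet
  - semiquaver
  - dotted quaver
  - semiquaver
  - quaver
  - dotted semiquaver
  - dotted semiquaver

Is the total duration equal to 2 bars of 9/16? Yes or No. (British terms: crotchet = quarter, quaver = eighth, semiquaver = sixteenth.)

One bar of 9/16 = 18 thirty-second notes, so 2 bars = 36.
Working in thirty-second notes: semiquaver = 2; crotchet = 8; semiquaver = 2; dotted quaver = 6; semiquaver = 2; quaver = 4; dotted semiquaver = 3; dotted semiquaver = 3.
Sum: 2 + 8 + 2 + 6 + 2 + 4 + 3 + 3 = 30.
30 falls short of 36, so the answer is No.

No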